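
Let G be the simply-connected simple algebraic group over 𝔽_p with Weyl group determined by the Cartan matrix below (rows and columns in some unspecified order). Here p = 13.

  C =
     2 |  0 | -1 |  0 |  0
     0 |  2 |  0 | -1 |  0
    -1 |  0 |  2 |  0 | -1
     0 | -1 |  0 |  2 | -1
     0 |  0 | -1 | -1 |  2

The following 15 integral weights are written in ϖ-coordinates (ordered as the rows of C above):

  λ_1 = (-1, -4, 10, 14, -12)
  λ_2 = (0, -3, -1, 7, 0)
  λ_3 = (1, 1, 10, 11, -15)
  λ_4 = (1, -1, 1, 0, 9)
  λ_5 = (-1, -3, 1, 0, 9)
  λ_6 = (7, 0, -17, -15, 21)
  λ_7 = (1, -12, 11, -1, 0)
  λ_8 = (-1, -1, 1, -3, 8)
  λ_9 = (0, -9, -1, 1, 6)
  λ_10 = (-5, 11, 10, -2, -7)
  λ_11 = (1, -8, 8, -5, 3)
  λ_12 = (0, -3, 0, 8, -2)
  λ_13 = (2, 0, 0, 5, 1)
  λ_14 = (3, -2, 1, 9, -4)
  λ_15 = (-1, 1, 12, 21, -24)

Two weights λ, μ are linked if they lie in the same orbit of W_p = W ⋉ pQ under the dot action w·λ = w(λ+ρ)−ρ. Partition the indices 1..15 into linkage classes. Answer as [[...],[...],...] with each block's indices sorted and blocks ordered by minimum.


Root system A_5: the 5×5 matrix C matches after relabeling.

λ_j+ρ reflected into Ā_13 (⟨·,θ^∨⟩≤13); 5-tuples as given:

    1: (0, 1, 2, 1, 9)
    2: (1, 2, 0, 6, 1)
    3: (0, 1, 2, 1, 9)
    4: (0, 1, 2, 1, 9)
    5: (0, 1, 2, 1, 9)
    6: (0, 3, 1, 4, 0)
    7: (0, 1, 2, 1, 9)
    8: (0, 2, 2, 0, 7)
    9: (1, 2, 0, 6, 1)
    10: (1, 2, 0, 6, 1)
    11: (0, 2, 2, 0, 7)
    12: (1, 2, 0, 6, 1)
    13: (3, 1, 1, 6, 2)
    14: (3, 1, 1, 6, 2)
    15: (0, 1, 1, 9, 2)

Grouping the 15 weights by Ā_13-representative: 6 linkage classes.

[[1, 3, 4, 5, 7], [2, 9, 10, 12], [6], [8, 11], [13, 14], [15]]


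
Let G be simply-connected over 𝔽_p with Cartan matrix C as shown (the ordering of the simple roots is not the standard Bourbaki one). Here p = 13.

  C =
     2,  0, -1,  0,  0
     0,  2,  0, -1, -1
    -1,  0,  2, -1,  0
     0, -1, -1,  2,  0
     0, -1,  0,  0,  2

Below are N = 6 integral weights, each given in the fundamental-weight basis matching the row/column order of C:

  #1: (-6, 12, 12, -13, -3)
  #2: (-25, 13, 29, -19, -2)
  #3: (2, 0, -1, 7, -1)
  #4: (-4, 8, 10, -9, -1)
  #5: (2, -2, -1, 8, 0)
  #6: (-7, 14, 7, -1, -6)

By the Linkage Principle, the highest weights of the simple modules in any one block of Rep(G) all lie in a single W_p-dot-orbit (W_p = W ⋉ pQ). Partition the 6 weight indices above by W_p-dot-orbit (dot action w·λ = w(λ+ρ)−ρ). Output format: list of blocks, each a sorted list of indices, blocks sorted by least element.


C ↔ A_5 under row/col permutation; |W(A_5)| = 720.

Folding the 6 weights λ_j+ρ into Ā_13 (reps in the given 5-coord order):

    1: (0, 1, 4, 7, 0)
    2: (0, 1, 4, 7, 0)
    3: (3, 1, 0, 8, 0)
    4: (3, 1, 0, 8, 0)
    5: (3, 1, 0, 8, 0)
    6: (2, 3, 0, 2, 5)

Partition of {1..6} into 3 W_13-dot-orbits:

[[1, 2], [3, 4, 5], [6]]


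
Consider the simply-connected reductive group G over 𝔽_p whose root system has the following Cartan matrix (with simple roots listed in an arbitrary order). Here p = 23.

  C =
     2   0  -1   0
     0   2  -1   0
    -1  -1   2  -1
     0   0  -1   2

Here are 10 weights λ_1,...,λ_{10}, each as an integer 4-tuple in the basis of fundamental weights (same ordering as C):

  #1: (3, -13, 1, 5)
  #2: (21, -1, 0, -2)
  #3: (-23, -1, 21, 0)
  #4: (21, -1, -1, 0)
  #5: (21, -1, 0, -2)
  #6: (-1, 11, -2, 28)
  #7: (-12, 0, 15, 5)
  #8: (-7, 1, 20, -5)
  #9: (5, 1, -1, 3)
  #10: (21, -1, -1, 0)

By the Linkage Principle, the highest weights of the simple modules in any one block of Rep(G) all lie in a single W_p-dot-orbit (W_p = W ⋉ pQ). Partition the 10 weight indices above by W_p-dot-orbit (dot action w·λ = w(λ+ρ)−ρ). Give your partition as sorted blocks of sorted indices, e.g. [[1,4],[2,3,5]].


Dynkin diagram of C (from the 6 off-diagonal −1 entries): D_4.

λ_j+ρ reflected into Ā_23 (⟨·,θ^∨⟩≤23); 4-tuples as given:

  λ_1+ρ ↦ (6, 2, 0, 4)
  λ_2+ρ ↦ (22, 0, 0, 1)
  λ_3+ρ ↦ (22, 0, 0, 1)
  λ_4+ρ ↦ (22, 0, 0, 1)
  λ_5+ρ ↦ (22, 0, 0, 1)
  λ_6+ρ ↦ (11, 1, 0, 6)
  λ_7+ρ ↦ (11, 1, 0, 6)
  λ_8+ρ ↦ (6, 2, 0, 4)
  λ_9+ρ ↦ (6, 2, 0, 4)
  λ_10+ρ ↦ (22, 0, 0, 1)

These 10 weights hit 3 W_23-dot-orbits; sizes (3, 5, 2):

[[1, 8, 9], [2, 3, 4, 5, 10], [6, 7]]


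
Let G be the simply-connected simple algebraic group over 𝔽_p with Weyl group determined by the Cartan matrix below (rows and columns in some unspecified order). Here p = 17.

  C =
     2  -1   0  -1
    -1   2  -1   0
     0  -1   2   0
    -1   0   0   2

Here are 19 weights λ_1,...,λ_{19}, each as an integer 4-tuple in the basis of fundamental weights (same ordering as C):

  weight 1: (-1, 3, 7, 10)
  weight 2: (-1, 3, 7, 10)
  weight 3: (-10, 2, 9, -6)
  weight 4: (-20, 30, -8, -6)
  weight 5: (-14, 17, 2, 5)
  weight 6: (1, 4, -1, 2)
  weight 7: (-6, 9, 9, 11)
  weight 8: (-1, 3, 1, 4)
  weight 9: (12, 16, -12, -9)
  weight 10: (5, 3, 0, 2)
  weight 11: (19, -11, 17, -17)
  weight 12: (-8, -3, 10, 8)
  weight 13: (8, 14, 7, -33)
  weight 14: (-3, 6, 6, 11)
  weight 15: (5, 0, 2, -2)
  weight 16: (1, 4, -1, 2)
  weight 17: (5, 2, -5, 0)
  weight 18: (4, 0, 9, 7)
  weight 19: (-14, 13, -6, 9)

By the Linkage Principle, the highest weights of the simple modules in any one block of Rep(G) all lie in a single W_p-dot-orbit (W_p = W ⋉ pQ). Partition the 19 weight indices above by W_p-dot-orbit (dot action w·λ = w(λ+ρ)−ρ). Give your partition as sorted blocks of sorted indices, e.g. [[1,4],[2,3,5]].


Cartan matrix: type A_4 (|W|=120); un-permuting the 4 rows.

W_17-reps of the 19 weights in Ā_17 (same 4-coord order as C):

    [1] (0, 4, 2, 5)
    [2] (0, 4, 2, 5)
    [3] (6, 4, 1, 3)
    [4] (2, 5, 0, 3)
    [5] (6, 4, 1, 3)
    [6] (2, 5, 0, 3)
    [7] (2, 5, 0, 3)
    [8] (0, 4, 2, 5)
    [9] (0, 4, 2, 5)
    [10] (6, 4, 1, 3)
    [11] (5, 1, 3, 1)
    [12] (2, 7, 2, 0)
    [13] (2, 7, 2, 0)
    [14] (2, 5, 0, 3)
    [15] (5, 1, 3, 1)
    [16] (2, 5, 0, 3)
    [17] (5, 1, 3, 1)
    [18] (5, 1, 3, 1)
    [19] (6, 4, 1, 3)

Partition of {1..19} into 5 W_17-dot-orbits:

[[1, 2, 8, 9], [3, 5, 10, 19], [4, 6, 7, 14, 16], [11, 15, 17, 18], [12, 13]]


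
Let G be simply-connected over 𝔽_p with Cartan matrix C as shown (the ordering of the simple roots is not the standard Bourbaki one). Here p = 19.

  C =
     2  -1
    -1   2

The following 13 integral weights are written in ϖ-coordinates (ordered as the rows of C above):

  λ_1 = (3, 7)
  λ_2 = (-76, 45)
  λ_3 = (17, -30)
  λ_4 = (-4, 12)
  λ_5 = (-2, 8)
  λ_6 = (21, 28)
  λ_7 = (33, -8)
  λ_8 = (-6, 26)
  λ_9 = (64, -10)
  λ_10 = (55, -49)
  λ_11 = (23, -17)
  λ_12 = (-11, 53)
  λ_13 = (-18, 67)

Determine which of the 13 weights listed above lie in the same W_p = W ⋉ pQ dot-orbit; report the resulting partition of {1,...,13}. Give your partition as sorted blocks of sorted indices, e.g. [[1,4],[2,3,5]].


Dynkin diagram of C (from the 2 off-diagonal −1 entries): A_2.

λ_j+ρ reflected into Ā_19 (⟨·,θ^∨⟩≤19); 2-tuples as given:

    [1] (4, 8)
    [2] (1, 8)
    [3] (1, 8)
    [4] (3, 10)
    [5] (1, 8)
    [6] (3, 10)
    [7] (4, 8)
    [8] (3, 11)
    [9] (1, 8)
    [10] (1, 8)
    [11] (3, 11)
    [12] (3, 10)
    [13] (11, 6)

These 13 weights hit 5 W_19-dot-orbits; sizes (2, 5, 3, 2, 1):

[[1, 7], [2, 3, 5, 9, 10], [4, 6, 12], [8, 11], [13]]


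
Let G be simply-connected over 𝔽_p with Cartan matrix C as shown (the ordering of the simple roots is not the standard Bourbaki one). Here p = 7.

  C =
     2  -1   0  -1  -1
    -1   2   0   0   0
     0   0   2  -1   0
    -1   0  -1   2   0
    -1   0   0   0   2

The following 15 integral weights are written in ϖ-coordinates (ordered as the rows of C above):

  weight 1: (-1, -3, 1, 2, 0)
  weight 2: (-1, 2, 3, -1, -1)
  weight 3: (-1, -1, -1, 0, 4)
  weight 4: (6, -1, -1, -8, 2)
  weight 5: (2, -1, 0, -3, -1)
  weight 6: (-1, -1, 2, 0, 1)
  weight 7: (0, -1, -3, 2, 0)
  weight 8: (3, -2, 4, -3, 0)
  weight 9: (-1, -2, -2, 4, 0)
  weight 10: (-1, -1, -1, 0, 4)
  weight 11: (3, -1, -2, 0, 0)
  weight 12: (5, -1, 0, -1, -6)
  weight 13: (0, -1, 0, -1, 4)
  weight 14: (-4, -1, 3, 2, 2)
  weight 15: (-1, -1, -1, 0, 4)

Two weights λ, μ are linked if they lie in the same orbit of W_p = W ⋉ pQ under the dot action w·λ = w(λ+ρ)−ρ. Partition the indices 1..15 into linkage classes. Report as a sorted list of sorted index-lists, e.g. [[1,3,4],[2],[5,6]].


Root system D_5: the 5×5 matrix C matches after relabeling.

Each λ_j+ρ reduced to Ā_7; 5-tuples below use C's row order:

  [1] (1, 0, 2, 1, 1) · [2] (0, 3, 4, 0, 0) · [3] (0, 0, 0, 1, 5) · [4] (0, 3, 4, 0, 0) · [5] (1, 0, 1, 1, 0) · [6] (0, 0, 3, 1, 2) · [7] (1, 0, 2, 1, 1) · [8] (1, 0, 1, 1, 0) · [9] (1, 0, 1, 1, 0) · [10] (0, 0, 0, 1, 5) · [11] (1, 0, 2, 1, 1) · [12] (0, 0, 0, 1, 5) · [13] (0, 0, 0, 1, 5) · [14] (0, 3, 4, 0, 0) · [15] (0, 0, 0, 1, 5)

Partition of {1..15} into 5 W_7-dot-orbits:

[[1, 7, 11], [2, 4, 14], [3, 10, 12, 13, 15], [5, 8, 9], [6]]


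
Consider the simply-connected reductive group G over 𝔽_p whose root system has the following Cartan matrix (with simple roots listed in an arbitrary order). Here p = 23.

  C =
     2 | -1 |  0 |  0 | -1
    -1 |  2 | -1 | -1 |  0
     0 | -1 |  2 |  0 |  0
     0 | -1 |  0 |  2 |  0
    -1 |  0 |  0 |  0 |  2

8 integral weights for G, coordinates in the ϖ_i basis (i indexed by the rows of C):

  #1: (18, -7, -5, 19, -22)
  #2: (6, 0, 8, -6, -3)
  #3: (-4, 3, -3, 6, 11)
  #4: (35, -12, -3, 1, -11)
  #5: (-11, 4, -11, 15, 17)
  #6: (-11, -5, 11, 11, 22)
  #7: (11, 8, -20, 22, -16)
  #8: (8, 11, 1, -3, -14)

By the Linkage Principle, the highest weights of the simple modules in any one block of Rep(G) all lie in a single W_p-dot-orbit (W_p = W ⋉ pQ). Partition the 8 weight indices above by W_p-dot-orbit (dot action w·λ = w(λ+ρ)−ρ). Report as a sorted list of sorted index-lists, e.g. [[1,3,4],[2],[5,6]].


Type D_5, rank 5, |W|=1920; reorder rows/cols to standard.

λ_j+ρ reflected into Ā_23 (⟨·,θ^∨⟩≤23); 5-tuples as given:

  1: (6, 0, 2, 2, 3)
  2: (1, 4, 5, 1, 2)
  3: (2, 1, 1, 6, 9)
  4: (6, 0, 2, 2, 3)
  5: (1, 4, 5, 1, 2)
  6: (6, 0, 2, 2, 3)
  7: (6, 0, 2, 2, 3)
  8: (6, 0, 2, 2, 3)

These 8 weights hit 3 W_23-dot-orbits; sizes (5, 2, 1):

[[1, 4, 6, 7, 8], [2, 5], [3]]


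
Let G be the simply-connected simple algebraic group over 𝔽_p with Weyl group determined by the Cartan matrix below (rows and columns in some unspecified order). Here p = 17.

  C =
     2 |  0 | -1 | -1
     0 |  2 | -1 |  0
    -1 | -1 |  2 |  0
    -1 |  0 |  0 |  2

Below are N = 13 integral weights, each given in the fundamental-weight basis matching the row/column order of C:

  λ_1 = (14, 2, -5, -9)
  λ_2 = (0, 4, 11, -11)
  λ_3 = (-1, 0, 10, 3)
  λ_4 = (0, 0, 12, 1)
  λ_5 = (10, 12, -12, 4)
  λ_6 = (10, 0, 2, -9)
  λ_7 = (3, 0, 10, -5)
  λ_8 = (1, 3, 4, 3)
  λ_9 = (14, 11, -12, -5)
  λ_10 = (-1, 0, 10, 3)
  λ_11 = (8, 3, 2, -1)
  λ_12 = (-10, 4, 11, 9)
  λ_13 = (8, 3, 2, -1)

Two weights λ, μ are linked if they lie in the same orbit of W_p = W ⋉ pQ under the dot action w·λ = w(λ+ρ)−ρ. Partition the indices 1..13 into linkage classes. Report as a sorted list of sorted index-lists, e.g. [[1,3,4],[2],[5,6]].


Root system A_4: the 4×4 matrix C matches after relabeling.

Folding the 13 weights λ_j+ρ into Ā_17 (reps in the given 4-coord order):

  λ_1 → (3, 1, 3, 8) · λ_2 → (9, 4, 3, 0) · λ_3 → (0, 1, 11, 4) · λ_4 → (1, 1, 13, 2) · λ_5 → (0, 1, 11, 4) · λ_6 → (3, 1, 3, 8) · λ_7 → (0, 1, 11, 4) · λ_8 → (2, 4, 5, 4) · λ_9 → (0, 1, 11, 4) · λ_10 → (0, 1, 11, 4) · λ_11 → (9, 4, 3, 0) · λ_12 → (9, 4, 3, 0) · λ_13 → (9, 4, 3, 0)

These 13 weights hit 5 W_17-dot-orbits; sizes (2, 4, 5, 1, 1):

[[1, 6], [2, 11, 12, 13], [3, 5, 7, 9, 10], [4], [8]]


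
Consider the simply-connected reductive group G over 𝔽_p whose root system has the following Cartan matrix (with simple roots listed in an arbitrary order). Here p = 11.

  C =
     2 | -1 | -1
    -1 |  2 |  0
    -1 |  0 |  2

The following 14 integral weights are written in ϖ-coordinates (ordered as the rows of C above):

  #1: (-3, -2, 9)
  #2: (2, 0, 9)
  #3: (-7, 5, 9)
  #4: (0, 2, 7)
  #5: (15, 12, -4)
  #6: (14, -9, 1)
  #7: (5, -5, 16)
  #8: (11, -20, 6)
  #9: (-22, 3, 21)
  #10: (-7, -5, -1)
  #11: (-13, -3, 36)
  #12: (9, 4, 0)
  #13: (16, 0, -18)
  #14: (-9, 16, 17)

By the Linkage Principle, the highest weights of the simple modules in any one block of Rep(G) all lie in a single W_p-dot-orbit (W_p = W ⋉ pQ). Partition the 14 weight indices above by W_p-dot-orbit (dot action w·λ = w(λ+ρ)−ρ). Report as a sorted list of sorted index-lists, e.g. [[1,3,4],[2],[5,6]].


Dynkin diagram of C (from the 4 off-diagonal −1 entries): A_3.

Each λ_j+ρ reduced to Ā_11; 3-tuples below use C's row order:

  λ_1+ρ ↦ (1, 2, 7) · λ_2+ρ ↦ (1, 2, 7) · λ_3+ρ ↦ (6, 0, 4) · λ_4+ρ ↦ (1, 2, 7) · λ_5+ρ ↦ (3, 2, 4) · λ_6+ρ ↦ (3, 2, 4) · λ_7+ρ ↦ (5, 2, 1) · λ_8+ρ ↦ (1, 3, 7) · λ_9+ρ ↦ (6, 0, 4) · λ_10+ρ ↦ (6, 0, 4) · λ_11+ρ ↦ (1, 2, 7) · λ_12+ρ ↦ (6, 0, 4) · λ_13+ρ ↦ (6, 0, 4) · λ_14+ρ ↦ (5, 2, 1)

5 distinct reps among the 14 weights ⇒ 5 W_11-linkage classes:

[[1, 2, 4, 11], [3, 9, 10, 12, 13], [5, 6], [7, 14], [8]]


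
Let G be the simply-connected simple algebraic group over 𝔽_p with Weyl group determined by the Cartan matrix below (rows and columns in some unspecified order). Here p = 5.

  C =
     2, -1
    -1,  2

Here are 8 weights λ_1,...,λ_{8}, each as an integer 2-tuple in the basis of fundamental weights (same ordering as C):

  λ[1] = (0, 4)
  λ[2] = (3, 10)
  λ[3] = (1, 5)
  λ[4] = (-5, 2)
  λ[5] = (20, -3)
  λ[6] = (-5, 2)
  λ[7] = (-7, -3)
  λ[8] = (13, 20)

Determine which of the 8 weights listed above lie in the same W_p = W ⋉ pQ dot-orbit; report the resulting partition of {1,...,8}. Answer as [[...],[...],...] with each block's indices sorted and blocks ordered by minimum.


Dynkin diagram of C (from the 2 off-diagonal −1 entries): A_2.

λ_j+ρ reflected into Ā_5 (⟨·,θ^∨⟩≤5); 2-tuples as given:

    λ_1+ρ ↦ (0, 4)
    λ_2+ρ ↦ (0, 4)
    λ_3+ρ ↦ (1, 2)
    λ_4+ρ ↦ (3, 1)
    λ_5+ρ ↦ (3, 1)
    λ_6+ρ ↦ (3, 1)
    λ_7+ρ ↦ (1, 2)
    λ_8+ρ ↦ (0, 4)

Linkage partition of the 8 weights (3 classes, p=5):

[[1, 2, 8], [3, 7], [4, 5, 6]]


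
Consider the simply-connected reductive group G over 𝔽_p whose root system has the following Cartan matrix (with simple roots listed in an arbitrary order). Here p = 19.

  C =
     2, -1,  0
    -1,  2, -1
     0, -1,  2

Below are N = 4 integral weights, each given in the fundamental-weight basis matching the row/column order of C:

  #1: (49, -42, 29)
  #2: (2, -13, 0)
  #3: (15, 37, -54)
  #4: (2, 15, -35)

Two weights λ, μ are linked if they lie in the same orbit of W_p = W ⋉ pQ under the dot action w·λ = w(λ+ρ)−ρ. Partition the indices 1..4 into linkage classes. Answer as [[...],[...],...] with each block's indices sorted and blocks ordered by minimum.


Root system A_3: the 3×3 matrix C matches after relabeling.

Ā_19 reps of the 4 weights (A_3, coords as presented):

    [1] (1, 8, 3)
    [2] (1, 8, 3)
    [3] (0, 3, 1)
    [4] (0, 3, 1)

Partition of {1..4} into 2 W_19-dot-orbits:

[[1, 2], [3, 4]]


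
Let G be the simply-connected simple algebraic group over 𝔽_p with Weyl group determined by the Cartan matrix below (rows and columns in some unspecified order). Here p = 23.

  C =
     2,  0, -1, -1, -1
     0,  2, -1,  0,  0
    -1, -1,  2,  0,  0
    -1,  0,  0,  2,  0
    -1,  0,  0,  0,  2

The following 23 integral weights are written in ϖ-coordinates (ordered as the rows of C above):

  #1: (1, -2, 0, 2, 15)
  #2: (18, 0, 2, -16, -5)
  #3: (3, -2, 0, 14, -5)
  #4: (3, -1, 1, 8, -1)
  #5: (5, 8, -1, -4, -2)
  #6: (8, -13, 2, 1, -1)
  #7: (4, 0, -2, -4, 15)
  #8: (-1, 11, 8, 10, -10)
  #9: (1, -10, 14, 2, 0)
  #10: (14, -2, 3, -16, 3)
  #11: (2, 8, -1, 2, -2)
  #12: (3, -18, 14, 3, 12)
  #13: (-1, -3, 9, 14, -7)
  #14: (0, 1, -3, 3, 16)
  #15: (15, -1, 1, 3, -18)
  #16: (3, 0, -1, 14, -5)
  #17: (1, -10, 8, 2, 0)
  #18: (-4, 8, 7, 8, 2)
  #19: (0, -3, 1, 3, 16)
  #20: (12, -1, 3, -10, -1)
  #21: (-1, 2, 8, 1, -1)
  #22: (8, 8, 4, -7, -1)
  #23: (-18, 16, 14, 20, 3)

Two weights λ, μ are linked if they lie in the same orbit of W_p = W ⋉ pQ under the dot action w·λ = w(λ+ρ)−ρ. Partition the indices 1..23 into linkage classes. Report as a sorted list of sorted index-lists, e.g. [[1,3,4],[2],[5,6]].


Dynkin diagram of C (from the 8 off-diagonal −1 entries): D_5.

Each λ_j+ρ reduced to Ā_23; 5-tuples below use C's row order:

    1: (1, 0, 1, 3, 16)
    2: (0, 1, 0, 15, 4)
    3: (0, 1, 0, 15, 4)
    4: (4, 0, 2, 9, 0)
    5: (2, 9, 0, 3, 1)
    6: (0, 3, 9, 2, 0)
    7: (1, 0, 1, 3, 16)
    8: (0, 3, 9, 2, 0)
    9: (2, 9, 0, 3, 1)
    10: (0, 1, 0, 15, 4)
    11: (2, 9, 0, 3, 1)
    12: (4, 0, 2, 9, 0)
    13: (4, 0, 2, 9, 0)
    14: (1, 0, 1, 3, 16)
    15: (1, 0, 1, 3, 16)
    16: (0, 1, 0, 15, 4)
    17: (2, 9, 0, 3, 1)
    18: (0, 6, 3, 6, 0)
    19: (1, 0, 1, 3, 16)
    20: (4, 0, 2, 9, 0)
    21: (0, 3, 9, 2, 0)
    22: (0, 6, 3, 6, 0)
    23: (4, 0, 2, 9, 0)

These 23 weights hit 6 W_23-dot-orbits; sizes (5, 4, 5, 4, 3, 2):

[[1, 7, 14, 15, 19], [2, 3, 10, 16], [4, 12, 13, 20, 23], [5, 9, 11, 17], [6, 8, 21], [18, 22]]


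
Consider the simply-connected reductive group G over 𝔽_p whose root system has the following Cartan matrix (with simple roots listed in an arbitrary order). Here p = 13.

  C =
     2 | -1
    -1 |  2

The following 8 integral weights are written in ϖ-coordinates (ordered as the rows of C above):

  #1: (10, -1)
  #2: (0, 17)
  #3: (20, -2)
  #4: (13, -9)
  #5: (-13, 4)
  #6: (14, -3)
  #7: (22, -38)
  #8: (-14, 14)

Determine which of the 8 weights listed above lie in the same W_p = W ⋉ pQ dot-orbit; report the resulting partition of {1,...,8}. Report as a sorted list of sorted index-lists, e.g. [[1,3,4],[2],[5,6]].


C ↔ A_2 under row/col permutation; |W(A_2)| = 6.

Folding the 8 weights λ_j+ρ into Ā_13 (reps in the given 2-coord order):

  1: (11, 0)
  2: (5, 7)
  3: (5, 7)
  4: (5, 7)
  5: (5, 7)
  6: (11, 0)
  7: (1, 10)
  8: (11, 0)

Grouping the 8 weights by Ā_13-representative: 3 linkage classes.

[[1, 6, 8], [2, 3, 4, 5], [7]]


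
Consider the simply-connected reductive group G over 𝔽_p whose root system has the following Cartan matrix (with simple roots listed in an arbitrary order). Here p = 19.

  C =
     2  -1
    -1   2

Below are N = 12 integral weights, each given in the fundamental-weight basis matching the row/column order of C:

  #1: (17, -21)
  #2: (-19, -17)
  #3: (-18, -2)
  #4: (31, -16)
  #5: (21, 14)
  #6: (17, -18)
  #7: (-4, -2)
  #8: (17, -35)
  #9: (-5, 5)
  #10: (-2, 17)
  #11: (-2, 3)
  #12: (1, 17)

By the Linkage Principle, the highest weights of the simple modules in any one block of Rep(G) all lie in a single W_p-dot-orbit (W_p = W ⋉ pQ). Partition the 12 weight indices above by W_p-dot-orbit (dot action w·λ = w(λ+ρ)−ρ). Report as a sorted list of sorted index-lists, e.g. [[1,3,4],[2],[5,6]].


Dynkin diagram of C (from the 2 off-diagonal −1 entries): A_2.

W_19-reps of the 12 weights in Ā_19 (same 2-coord order as C):

    1: (1, 17)
    2: (1, 3)
    3: (1, 17)
    4: (4, 2)
    5: (1, 3)
    6: (1, 17)
    7: (1, 3)
    8: (1, 3)
    9: (4, 2)
    10: (1, 17)
    11: (1, 3)
    12: (1, 17)

Partition of {1..12} into 3 W_19-dot-orbits:

[[1, 3, 6, 10, 12], [2, 5, 7, 8, 11], [4, 9]]


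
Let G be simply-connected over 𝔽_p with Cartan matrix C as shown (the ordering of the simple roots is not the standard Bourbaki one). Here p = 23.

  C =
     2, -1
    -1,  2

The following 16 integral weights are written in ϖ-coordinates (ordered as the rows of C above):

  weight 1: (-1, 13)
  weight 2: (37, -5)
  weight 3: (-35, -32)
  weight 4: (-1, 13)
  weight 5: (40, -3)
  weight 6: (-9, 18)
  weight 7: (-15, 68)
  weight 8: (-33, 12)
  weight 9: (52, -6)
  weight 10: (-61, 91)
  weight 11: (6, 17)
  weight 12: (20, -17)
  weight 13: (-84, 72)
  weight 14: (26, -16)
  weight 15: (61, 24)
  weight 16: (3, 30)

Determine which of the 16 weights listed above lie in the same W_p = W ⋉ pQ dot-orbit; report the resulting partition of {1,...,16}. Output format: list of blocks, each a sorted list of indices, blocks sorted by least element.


Type A_2, rank 2, |W|=6; reorder rows/cols to standard.

Folding the 16 weights λ_j+ρ into Ā_23 (reps in the given 2-coord order):

    λ_1+ρ ↦ (0, 14)
    λ_2+ρ ↦ (8, 11)
    λ_3+ρ ↦ (8, 11)
    λ_4+ρ ↦ (0, 14)
    λ_5+ρ ↦ (5, 16)
    λ_6+ρ ↦ (8, 11)
    λ_7+ρ ↦ (0, 14)
    λ_8+ρ ↦ (4, 10)
    λ_9+ρ ↦ (5, 16)
    λ_10+ρ ↦ (0, 14)
    λ_11+ρ ↦ (5, 16)
    λ_12+ρ ↦ (5, 16)
    λ_13+ρ ↦ (4, 10)
    λ_14+ρ ↦ (8, 11)
    λ_15+ρ ↦ (5, 16)
    λ_16+ρ ↦ (8, 11)

Partition of {1..16} into 4 W_23-dot-orbits:

[[1, 4, 7, 10], [2, 3, 6, 14, 16], [5, 9, 11, 12, 15], [8, 13]]


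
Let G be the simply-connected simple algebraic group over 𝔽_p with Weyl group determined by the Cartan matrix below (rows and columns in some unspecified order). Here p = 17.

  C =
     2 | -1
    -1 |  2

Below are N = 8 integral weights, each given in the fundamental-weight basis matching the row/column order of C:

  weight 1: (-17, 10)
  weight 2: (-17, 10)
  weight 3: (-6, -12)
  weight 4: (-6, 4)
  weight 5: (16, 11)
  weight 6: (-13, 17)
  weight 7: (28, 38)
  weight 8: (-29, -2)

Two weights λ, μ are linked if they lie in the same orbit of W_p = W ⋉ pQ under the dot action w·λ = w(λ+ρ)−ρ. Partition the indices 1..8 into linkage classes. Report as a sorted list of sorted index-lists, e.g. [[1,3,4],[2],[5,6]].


Type A_2, rank 2, |W|=6; reorder rows/cols to standard.

Ā_17 reps of the 8 weights (A_2, coords as presented):

  λ_1 → (11, 5) · λ_2 → (11, 5) · λ_3 → (11, 5) · λ_4 → (5, 0) · λ_5 → (5, 0) · λ_6 → (11, 5) · λ_7 → (5, 0) · λ_8 → (11, 5)

These 8 weights hit 2 W_17-dot-orbits; sizes (5, 3):

[[1, 2, 3, 6, 8], [4, 5, 7]]


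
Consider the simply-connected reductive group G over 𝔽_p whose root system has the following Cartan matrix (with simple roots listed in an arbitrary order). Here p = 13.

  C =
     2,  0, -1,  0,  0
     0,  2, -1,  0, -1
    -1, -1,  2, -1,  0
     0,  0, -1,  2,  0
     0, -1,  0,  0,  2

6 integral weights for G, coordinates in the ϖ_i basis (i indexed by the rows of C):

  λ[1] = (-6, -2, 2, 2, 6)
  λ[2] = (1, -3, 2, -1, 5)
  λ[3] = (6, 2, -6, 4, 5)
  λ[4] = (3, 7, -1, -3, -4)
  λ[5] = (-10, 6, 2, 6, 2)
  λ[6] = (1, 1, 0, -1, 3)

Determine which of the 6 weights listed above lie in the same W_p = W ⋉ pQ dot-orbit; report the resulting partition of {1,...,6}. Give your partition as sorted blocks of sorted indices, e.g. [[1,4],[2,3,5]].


D_5 Cartan matrix, 5 simple roots permuted; ρ=(1,1,1,1,1).

Ā_13 reps of the 6 weights (D_5, coords as presented):

  [1] (2, 2, 1, 0, 4) · [2] (2, 2, 1, 0, 4) · [3] (2, 1, 2, 0, 3) · [4] (2, 1, 2, 0, 3) · [5] (2, 2, 1, 0, 4) · [6] (2, 2, 1, 0, 4)

These 6 weights hit 2 W_13-dot-orbits; sizes (4, 2):

[[1, 2, 5, 6], [3, 4]]


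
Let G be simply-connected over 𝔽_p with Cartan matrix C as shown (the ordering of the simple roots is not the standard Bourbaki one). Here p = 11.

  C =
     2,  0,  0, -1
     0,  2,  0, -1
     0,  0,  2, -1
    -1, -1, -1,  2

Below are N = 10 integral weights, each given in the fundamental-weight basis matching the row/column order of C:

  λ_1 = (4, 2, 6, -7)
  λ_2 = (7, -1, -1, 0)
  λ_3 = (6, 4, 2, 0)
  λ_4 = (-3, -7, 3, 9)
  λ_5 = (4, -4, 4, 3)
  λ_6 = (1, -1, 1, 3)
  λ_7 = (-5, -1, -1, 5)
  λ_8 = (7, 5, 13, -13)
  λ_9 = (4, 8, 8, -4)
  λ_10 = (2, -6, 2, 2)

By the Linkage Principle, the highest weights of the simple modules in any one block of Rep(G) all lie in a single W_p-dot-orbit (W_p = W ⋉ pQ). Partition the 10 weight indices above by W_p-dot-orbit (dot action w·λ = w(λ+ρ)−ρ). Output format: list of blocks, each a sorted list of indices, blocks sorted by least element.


Cartan matrix: type D_4 (|W|=192); un-permuting the 4 rows.

Each λ_j+ρ reduced to Ā_11; 4-tuples below use C's row order:

  1: (1, 3, 1, 2) · 2: (8, 0, 0, 1) · 3: (2, 0, 2, 3) · 4: (1, 3, 1, 2) · 5: (2, 0, 2, 3) · 6: (2, 0, 2, 3) · 7: (4, 0, 0, 2) · 8: (1, 3, 1, 2) · 9: (4, 0, 0, 2) · 10: (1, 3, 1, 2)

Partition of {1..10} into 4 W_11-dot-orbits:

[[1, 4, 8, 10], [2], [3, 5, 6], [7, 9]]


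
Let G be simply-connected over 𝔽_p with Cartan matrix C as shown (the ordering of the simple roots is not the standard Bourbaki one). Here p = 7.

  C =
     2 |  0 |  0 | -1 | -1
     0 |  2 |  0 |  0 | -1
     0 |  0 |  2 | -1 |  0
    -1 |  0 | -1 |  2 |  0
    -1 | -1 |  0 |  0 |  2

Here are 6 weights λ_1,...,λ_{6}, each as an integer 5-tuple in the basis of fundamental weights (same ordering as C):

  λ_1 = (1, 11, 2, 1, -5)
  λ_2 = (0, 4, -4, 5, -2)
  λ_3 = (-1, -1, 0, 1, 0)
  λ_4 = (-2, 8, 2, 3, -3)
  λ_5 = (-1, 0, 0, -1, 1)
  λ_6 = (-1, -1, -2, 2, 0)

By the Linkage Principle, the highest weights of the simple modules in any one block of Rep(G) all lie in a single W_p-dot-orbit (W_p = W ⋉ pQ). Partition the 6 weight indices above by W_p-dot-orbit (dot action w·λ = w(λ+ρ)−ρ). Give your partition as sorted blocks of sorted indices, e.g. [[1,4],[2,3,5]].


Dynkin diagram of C (from the 8 off-diagonal −1 entries): A_5.

W_7-reps of the 6 weights in Ā_7 (same 5-coord order as C):

  [1] (2, 1, 0, 2, 0)
  [2] (0, 0, 1, 2, 1)
  [3] (0, 0, 1, 2, 1)
  [4] (0, 0, 1, 2, 1)
  [5] (0, 1, 1, 0, 2)
  [6] (0, 0, 1, 2, 1)

These 6 weights hit 3 W_7-dot-orbits; sizes (1, 4, 1):

[[1], [2, 3, 4, 6], [5]]


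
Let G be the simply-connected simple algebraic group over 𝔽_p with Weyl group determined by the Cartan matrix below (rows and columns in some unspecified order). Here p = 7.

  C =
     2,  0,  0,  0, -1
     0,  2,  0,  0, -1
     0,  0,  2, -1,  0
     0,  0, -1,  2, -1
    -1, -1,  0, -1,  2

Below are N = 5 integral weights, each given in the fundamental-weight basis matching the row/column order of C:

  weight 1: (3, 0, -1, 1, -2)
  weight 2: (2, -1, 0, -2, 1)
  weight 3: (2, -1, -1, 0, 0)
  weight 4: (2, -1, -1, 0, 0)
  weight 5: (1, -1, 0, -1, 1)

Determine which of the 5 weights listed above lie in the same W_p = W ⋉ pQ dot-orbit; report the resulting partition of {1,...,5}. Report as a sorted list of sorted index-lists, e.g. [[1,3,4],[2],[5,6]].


Dynkin diagram of C (from the 8 off-diagonal −1 entries): D_5.

W_7-reps of the 5 weights in Ā_7 (same 5-coord order as C):

    λ_1+ρ ↦ (3, 0, 0, 1, 1)
    λ_2+ρ ↦ (3, 0, 0, 1, 1)
    λ_3+ρ ↦ (3, 0, 0, 1, 1)
    λ_4+ρ ↦ (3, 0, 0, 1, 1)
    λ_5+ρ ↦ (2, 0, 1, 0, 2)

Partition of {1..5} into 2 W_7-dot-orbits:

[[1, 2, 3, 4], [5]]


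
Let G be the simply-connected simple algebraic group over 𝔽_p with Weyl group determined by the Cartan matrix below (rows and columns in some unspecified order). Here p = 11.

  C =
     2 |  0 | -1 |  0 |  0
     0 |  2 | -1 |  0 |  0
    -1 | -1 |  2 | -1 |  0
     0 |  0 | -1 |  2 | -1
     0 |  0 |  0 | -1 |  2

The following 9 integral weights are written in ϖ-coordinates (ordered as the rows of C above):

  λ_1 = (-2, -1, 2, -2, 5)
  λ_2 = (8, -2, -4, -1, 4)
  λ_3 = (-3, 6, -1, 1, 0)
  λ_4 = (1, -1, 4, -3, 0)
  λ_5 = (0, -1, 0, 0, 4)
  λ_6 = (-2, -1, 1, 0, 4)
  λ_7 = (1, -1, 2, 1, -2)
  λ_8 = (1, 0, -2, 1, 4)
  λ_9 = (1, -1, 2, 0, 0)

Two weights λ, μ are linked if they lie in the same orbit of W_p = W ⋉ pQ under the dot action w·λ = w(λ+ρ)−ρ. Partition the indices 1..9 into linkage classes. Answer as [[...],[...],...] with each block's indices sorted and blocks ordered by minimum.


Root system D_5: the 5×5 matrix C matches after relabeling.

Ā_11 reps of the 9 weights (D_5, coords as presented):

  [1] (1, 0, 1, 1, 5) · [2] (2, 0, 3, 1, 1) · [3] (0, 5, 2, 0, 1) · [4] (2, 0, 3, 1, 1) · [5] (1, 0, 1, 1, 5) · [6] (1, 0, 1, 1, 5) · [7] (2, 0, 3, 1, 1) · [8] (1, 0, 1, 1, 5) · [9] (2, 0, 3, 1, 1)

Linkage partition of the 9 weights (3 classes, p=11):

[[1, 5, 6, 8], [2, 4, 7, 9], [3]]


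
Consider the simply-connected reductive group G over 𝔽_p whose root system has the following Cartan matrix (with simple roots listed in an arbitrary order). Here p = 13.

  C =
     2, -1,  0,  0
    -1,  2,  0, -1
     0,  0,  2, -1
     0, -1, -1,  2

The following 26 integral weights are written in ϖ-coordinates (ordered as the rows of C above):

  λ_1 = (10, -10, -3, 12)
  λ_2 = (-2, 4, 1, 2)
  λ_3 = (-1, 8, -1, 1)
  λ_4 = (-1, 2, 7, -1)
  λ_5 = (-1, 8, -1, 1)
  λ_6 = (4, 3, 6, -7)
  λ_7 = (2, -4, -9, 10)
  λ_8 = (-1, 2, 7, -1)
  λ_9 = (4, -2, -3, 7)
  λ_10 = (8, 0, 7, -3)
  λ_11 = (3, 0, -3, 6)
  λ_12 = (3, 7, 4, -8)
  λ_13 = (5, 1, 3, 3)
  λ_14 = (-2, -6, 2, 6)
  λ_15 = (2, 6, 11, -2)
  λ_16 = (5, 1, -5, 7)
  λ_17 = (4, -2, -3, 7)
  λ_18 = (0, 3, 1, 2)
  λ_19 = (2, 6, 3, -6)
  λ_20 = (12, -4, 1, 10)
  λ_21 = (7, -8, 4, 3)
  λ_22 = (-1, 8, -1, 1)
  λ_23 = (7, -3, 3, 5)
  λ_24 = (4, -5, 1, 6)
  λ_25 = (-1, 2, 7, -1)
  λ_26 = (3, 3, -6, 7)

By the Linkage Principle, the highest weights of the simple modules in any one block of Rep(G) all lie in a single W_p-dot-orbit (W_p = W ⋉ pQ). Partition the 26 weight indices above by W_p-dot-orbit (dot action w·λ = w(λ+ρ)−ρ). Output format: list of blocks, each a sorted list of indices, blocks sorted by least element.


Dynkin diagram of C (from the 6 off-diagonal −1 entries): A_4.

W_13-reps of the 26 weights in Ā_13 (same 4-coord order as C):

  [1] (0, 9, 0, 2) · [2] (1, 4, 2, 3) · [3] (0, 9, 0, 2) · [4] (0, 3, 8, 0) · [5] (0, 9, 0, 2) · [6] (3, 2, 1, 4) · [7] (0, 3, 8, 0) · [8] (0, 3, 8, 0) · [9] (4, 1, 2, 5) · [10] (5, 1, 3, 1) · [11] (4, 1, 2, 5) · [12] (4, 1, 2, 5) · [13] (3, 2, 1, 4) · [14] (5, 1, 3, 1) · [15] (5, 1, 3, 1) · [16] (3, 2, 1, 4) · [17] (4, 1, 2, 5) · [18] (1, 4, 2, 3) · [19] (3, 2, 1, 4) · [20] (0, 3, 8, 0) · [21] (1, 4, 2, 3) · [22] (0, 9, 0, 2) · [23] (3, 2, 1, 4) · [24] (1, 4, 2, 3) · [25] (0, 3, 8, 0) · [26] (1, 4, 2, 3)

6 distinct reps among the 26 weights ⇒ 6 W_13-linkage classes:

[[1, 3, 5, 22], [2, 18, 21, 24, 26], [4, 7, 8, 20, 25], [6, 13, 16, 19, 23], [9, 11, 12, 17], [10, 14, 15]]


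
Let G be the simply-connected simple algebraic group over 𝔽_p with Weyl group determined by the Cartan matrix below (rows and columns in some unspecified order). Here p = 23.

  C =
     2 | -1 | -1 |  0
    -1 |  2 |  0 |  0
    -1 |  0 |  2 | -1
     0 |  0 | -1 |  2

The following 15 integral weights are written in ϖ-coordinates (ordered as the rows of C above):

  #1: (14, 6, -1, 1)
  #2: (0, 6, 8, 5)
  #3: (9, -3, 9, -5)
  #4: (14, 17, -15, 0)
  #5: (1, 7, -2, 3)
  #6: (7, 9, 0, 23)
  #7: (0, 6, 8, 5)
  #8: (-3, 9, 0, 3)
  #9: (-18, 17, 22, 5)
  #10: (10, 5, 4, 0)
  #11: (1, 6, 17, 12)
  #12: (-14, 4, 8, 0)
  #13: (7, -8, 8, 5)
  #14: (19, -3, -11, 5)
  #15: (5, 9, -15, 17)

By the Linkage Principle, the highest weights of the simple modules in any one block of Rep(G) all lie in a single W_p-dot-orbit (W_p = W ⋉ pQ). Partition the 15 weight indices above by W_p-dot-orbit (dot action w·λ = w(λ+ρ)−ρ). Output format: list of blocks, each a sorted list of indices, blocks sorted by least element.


Root system A_4: the 4×4 matrix C matches after relabeling.

Alcove-folded reps (p=23, 15 weights, presented ϖ-order):

  λ_1 → (15, 6, 0, 1);  λ_2 → (1, 7, 9, 6);  λ_3 → (8, 2, 6, 4);  λ_4 → (1, 8, 1, 3);  λ_5 → (1, 8, 1, 3);  λ_6 → (1, 8, 1, 3);  λ_7 → (1, 7, 9, 6);  λ_8 → (1, 8, 1, 3);  λ_9 → (11, 6, 5, 1);  λ_10 → (11, 6, 5, 1);  λ_11 → (8, 2, 6, 4);  λ_12 → (1, 8, 1, 3);  λ_13 → (1, 7, 9, 6);  λ_14 → (8, 2, 6, 4);  λ_15 → (8, 2, 6, 4)

5 distinct reps among the 15 weights ⇒ 5 W_23-linkage classes:

[[1], [2, 7, 13], [3, 11, 14, 15], [4, 5, 6, 8, 12], [9, 10]]


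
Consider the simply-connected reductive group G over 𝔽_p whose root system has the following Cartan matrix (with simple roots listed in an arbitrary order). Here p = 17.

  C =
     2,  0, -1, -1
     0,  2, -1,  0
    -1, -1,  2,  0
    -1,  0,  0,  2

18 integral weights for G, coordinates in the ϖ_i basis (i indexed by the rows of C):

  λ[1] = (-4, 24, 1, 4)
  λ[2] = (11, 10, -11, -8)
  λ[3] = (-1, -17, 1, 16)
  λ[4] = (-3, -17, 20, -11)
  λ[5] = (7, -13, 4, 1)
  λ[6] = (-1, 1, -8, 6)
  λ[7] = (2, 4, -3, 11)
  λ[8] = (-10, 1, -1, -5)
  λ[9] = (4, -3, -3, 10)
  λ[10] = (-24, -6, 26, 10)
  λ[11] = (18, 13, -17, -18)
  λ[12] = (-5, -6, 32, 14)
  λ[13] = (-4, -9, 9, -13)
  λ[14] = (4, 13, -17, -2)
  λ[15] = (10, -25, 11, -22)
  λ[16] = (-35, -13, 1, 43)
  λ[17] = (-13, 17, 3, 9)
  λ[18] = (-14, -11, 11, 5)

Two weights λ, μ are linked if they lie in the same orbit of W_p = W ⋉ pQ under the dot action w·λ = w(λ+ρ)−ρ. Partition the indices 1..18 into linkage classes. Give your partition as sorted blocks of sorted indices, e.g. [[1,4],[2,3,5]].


Type A_4, rank 4, |W|=120; reorder rows/cols to standard.

λ_j+ρ reflected into Ā_17 (⟨·,θ^∨⟩≤17); 4-tuples as given:

    [1] (1, 5, 7, 2)
    [2] (5, 1, 5, 2)
    [3] (14, 0, 0, 1)
    [4] (1, 5, 7, 2)
    [5] (1, 5, 7, 2)
    [6] (2, 0, 5, 0)
    [7] (1, 2, 2, 11)
    [8] (2, 4, 7, 0)
    [9] (1, 2, 2, 11)
    [10] (5, 1, 5, 2)
    [11] (14, 0, 0, 1)
    [12] (5, 1, 5, 2)
    [13] (1, 5, 7, 2)
    [14] (1, 2, 2, 11)
    [15] (5, 1, 5, 2)
    [16] (2, 0, 5, 0)
    [17] (1, 5, 7, 2)
    [18] (5, 1, 5, 2)

Partition of {1..18} into 6 W_17-dot-orbits:

[[1, 4, 5, 13, 17], [2, 10, 12, 15, 18], [3, 11], [6, 16], [7, 9, 14], [8]]


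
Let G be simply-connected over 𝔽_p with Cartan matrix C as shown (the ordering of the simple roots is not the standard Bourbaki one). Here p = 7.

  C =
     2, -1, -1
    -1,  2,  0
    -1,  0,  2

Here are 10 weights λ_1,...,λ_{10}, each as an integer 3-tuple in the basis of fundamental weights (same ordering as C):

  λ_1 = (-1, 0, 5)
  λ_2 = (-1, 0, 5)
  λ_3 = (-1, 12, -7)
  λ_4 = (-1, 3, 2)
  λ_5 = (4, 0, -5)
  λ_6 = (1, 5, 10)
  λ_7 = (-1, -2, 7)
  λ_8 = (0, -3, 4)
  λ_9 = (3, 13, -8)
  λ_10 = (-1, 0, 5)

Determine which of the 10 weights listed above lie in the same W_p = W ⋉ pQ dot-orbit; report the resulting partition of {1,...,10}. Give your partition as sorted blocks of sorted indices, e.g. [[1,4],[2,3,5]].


C ↔ A_3 under row/col permutation; |W(A_3)| = 24.

W_7-reps of the 10 weights in Ā_7 (same 3-coord order as C):

  λ_1 → (0, 1, 6);  λ_2 → (0, 1, 6);  λ_3 → (0, 1, 6);  λ_4 → (0, 4, 3);  λ_5 → (1, 1, 4);  λ_6 → (1, 1, 4);  λ_7 → (0, 1, 6);  λ_8 → (1, 1, 4);  λ_9 → (0, 4, 3);  λ_10 → (0, 1, 6)

The 10 indices split into 3 linkage classes (same alcove rep ⇔ same W_7-dot-orbit):

[[1, 2, 3, 7, 10], [4, 9], [5, 6, 8]]


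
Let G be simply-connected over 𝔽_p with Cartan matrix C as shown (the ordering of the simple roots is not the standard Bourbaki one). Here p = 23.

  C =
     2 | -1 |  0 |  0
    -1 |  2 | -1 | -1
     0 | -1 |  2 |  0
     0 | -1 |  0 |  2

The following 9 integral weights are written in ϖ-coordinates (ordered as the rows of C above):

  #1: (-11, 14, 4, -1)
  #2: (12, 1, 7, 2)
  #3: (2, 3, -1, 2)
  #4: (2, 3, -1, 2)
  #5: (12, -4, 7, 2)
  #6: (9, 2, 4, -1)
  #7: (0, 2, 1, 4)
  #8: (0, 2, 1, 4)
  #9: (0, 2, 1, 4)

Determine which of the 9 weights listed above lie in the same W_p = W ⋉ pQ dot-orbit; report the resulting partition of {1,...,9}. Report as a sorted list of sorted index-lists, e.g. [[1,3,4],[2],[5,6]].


D_4 Cartan matrix, 4 simple roots permuted; ρ=(1,1,1,1).

W_23-reps of the 9 weights in Ā_23 (same 4-coord order as C):

  λ_1+ρ ↦ (10, 3, 5, 0);  λ_2+ρ ↦ (10, 3, 5, 0);  λ_3+ρ ↦ (3, 4, 0, 3);  λ_4+ρ ↦ (3, 4, 0, 3);  λ_5+ρ ↦ (10, 3, 5, 0);  λ_6+ρ ↦ (10, 3, 5, 0);  λ_7+ρ ↦ (1, 3, 2, 5);  λ_8+ρ ↦ (1, 3, 2, 5);  λ_9+ρ ↦ (1, 3, 2, 5)

Partition of {1..9} into 3 W_23-dot-orbits:

[[1, 2, 5, 6], [3, 4], [7, 8, 9]]


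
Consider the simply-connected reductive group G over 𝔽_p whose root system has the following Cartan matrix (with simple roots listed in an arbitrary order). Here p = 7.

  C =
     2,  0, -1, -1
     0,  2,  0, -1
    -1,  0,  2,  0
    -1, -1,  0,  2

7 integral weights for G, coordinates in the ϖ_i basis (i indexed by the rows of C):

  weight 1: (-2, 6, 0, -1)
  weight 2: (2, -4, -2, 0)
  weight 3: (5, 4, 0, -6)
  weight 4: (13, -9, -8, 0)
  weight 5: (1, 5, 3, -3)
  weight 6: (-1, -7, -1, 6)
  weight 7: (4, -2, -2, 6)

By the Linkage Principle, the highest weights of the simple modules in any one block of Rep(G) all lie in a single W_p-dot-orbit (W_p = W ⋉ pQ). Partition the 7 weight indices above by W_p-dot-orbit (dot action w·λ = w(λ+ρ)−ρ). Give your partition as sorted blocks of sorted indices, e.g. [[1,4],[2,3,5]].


C ↔ A_4 under row/col permutation; |W(A_4)| = 120.

Ā_7 reps of the 7 weights (A_4, coords as presented):

  λ_1 → (0, 6, 0, 1) · λ_2 → (0, 1, 1, 2) · λ_3 → (1, 0, 1, 5) · λ_4 → (0, 6, 0, 1) · λ_5 → (0, 1, 1, 2) · λ_6 → (0, 6, 0, 1) · λ_7 → (0, 1, 1, 2)

3 distinct reps among the 7 weights ⇒ 3 W_7-linkage classes:

[[1, 4, 6], [2, 5, 7], [3]]


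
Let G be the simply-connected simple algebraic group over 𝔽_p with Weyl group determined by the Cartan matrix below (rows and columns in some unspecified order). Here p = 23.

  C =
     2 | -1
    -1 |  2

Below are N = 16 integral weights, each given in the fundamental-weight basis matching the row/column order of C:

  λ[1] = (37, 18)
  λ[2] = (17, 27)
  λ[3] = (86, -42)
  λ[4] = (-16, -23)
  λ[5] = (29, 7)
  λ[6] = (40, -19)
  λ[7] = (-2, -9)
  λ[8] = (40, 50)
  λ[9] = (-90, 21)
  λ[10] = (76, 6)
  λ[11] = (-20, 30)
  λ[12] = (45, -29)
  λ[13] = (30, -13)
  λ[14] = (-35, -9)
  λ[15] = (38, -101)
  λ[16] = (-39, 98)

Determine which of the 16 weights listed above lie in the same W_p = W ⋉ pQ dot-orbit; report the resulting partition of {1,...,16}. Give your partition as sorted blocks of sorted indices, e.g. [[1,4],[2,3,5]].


C ↔ A_2 under row/col permutation; |W(A_2)| = 6.

Ā_23 reps of the 16 weights (A_2, coords as presented):

    1: (11, 4)
    2: (5, 0)
    3: (5, 0)
    4: (8, 1)
    5: (8, 7)
    6: (5, 0)
    7: (8, 1)
    8: (5, 0)
    9: (20, 2)
    10: (8, 7)
    11: (11, 4)
    12: (5, 0)
    13: (11, 4)
    14: (11, 4)
    15: (8, 7)
    16: (8, 7)

Grouping the 16 weights by Ā_23-representative: 5 linkage classes.

[[1, 11, 13, 14], [2, 3, 6, 8, 12], [4, 7], [5, 10, 15, 16], [9]]


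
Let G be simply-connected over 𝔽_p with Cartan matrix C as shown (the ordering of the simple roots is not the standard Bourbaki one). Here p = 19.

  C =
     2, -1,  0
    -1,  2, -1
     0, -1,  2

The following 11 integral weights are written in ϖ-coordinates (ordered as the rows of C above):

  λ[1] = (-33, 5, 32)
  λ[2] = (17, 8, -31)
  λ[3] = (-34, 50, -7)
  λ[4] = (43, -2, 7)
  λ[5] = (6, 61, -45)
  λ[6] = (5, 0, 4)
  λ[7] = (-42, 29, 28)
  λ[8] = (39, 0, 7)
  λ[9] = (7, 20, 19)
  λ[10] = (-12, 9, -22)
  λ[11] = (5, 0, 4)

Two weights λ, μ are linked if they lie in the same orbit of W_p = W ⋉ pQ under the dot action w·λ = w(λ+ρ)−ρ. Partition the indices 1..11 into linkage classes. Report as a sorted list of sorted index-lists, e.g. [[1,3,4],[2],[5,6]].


Type A_3, rank 3, |W|=24; reorder rows/cols to standard.

λ_j+ρ reflected into Ā_19 (⟨·,θ^∨⟩≤19); 3-tuples as given:

  1: (6, 1, 5)
  2: (8, 8, 2)
  3: (6, 1, 5)
  4: (7, 6, 5)
  5: (6, 1, 5)
  6: (6, 1, 5)
  7: (8, 8, 2)
  8: (8, 8, 2)
  9: (8, 8, 2)
  10: (8, 8, 2)
  11: (6, 1, 5)

3 distinct reps among the 11 weights ⇒ 3 W_19-linkage classes:

[[1, 3, 5, 6, 11], [2, 7, 8, 9, 10], [4]]


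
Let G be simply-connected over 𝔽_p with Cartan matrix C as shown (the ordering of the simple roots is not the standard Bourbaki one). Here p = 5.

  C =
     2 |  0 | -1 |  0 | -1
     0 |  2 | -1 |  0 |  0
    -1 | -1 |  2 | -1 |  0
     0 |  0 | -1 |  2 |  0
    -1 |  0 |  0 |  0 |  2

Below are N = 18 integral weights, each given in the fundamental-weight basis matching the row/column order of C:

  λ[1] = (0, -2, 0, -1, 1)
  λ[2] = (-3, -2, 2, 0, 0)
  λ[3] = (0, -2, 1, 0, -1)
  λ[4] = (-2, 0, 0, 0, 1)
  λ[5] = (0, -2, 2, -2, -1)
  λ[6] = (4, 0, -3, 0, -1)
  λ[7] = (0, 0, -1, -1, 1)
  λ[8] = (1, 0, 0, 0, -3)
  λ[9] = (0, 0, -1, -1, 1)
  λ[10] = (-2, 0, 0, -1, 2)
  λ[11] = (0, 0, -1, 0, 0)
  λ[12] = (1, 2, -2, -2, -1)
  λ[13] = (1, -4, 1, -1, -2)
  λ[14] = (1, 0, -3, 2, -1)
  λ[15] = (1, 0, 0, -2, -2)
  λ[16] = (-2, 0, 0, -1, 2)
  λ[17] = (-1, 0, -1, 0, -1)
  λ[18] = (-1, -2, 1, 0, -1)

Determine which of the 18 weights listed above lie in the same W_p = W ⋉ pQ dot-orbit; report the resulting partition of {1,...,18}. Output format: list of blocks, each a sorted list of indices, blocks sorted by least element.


D_5 Cartan matrix, 5 simple roots permuted; ρ=(1,1,1,1,1).

Ā_5 reps of the 18 weights (D_5, coords as presented):

  λ_1 → (1, 1, 0, 0, 2) · λ_2 → (1, 1, 0, 1, 1) · λ_3 → (0, 1, 1, 1, 0) · λ_4 → (1, 1, 0, 1, 1) · λ_5 → (0, 1, 1, 1, 0) · λ_6 → (0, 1, 0, 1, 0) · λ_7 → (1, 1, 0, 0, 2) · λ_8 → (1, 1, 0, 1, 1) · λ_9 → (1, 1, 0, 0, 2) · λ_10 → (1, 1, 0, 0, 2) · λ_11 → (1, 1, 0, 1, 1) · λ_12 → (0, 1, 1, 1, 0) · λ_13 → (0, 2, 0, 1, 1) · λ_14 → (0, 1, 1, 1, 0) · λ_15 → (1, 1, 0, 1, 1) · λ_16 → (1, 1, 0, 0, 2) · λ_17 → (0, 1, 0, 1, 0) · λ_18 → (0, 1, 1, 1, 0)

Grouping the 18 weights by Ā_5-representative: 5 linkage classes.

[[1, 7, 9, 10, 16], [2, 4, 8, 11, 15], [3, 5, 12, 14, 18], [6, 17], [13]]
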